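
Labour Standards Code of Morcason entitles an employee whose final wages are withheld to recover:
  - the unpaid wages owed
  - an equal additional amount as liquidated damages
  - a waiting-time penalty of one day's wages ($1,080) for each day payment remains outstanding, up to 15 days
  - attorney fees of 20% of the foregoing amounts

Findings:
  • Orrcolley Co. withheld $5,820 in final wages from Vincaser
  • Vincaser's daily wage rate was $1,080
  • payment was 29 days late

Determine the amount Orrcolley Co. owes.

$33,408

Liquidated damages (equal amount): $5,820
Penalty days: min(29, 15) = 15
Waiting-time penalty: 15 × $1,080 = $16,200
Subtotal: $5,820 + $5,820 + $16,200 = $27,840
Attorney fees: 20% of $27,840 = $5,568
Total award: $27,840 + $5,568 = $33,408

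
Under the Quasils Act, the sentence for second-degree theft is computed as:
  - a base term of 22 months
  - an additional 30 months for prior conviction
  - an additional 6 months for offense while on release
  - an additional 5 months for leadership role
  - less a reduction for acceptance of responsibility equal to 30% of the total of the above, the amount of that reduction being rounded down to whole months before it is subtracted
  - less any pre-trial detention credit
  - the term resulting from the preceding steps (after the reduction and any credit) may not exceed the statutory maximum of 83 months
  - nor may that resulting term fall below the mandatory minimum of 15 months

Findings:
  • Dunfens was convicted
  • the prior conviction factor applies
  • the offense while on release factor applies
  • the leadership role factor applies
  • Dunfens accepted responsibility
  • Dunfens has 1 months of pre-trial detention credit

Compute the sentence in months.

44 months

Prior conviction enhancement: +30 months
Offense while on release enhancement: +6 months
Leadership role enhancement: +5 months
Adjusted term: 22 months + 30 months + 6 months + 5 months = 63 months
Acceptance of responsibility reduction: 30% of 63 months = 18 months (rounded down)
After reduction: 63 − 18 = 45 months
Less pre-trial detention credit: 45 months − 1 months = 44 months
Cap at 83 months: 44 months is within the cap, no reduction.
Minimum 15 months: 44 months meets the minimum, no increase.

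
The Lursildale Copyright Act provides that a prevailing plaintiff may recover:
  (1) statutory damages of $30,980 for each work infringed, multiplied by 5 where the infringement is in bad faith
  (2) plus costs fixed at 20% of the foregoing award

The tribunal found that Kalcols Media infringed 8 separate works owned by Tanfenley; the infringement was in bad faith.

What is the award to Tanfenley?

Statutory damages: 8 × $30,980 = $247,840
Multiplied by 5: 5 × $247,840 = $1,239,200
Costs: 20% of $1,239,200 = $247,840
Award plus costs: $1,239,200 + $247,840 = $1,487,040

Award: $1,487,040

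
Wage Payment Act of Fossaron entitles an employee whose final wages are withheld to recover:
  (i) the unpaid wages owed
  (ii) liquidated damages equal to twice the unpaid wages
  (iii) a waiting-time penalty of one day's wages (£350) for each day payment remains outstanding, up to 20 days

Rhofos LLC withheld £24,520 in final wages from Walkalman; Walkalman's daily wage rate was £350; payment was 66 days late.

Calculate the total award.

Doubled: 2 × £24,520 = £49,040
Penalty days: min(66, 20) = 20
Waiting-time penalty: 20 × £350 = £7,000
Total award: £24,520 + £49,040 + £7,000 = £80,560

£80,560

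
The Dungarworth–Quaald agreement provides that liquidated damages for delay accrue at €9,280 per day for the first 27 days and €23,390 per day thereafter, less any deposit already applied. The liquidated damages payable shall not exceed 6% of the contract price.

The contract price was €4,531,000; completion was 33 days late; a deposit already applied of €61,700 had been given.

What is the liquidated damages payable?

First 27 days: 27 × €9,280 = €250,560
Remaining days: (33 − 27) × €23,390 = €140,340
Accrued per-day damages: €250,560 + €140,340 = €390,900
Less deposit already applied: €390,900 − €61,700 = €329,200
Cap: 6% of €4,531,000 = €271,860
Cap at €271,860: €329,200 exceeds the cap → €271,860

€271,860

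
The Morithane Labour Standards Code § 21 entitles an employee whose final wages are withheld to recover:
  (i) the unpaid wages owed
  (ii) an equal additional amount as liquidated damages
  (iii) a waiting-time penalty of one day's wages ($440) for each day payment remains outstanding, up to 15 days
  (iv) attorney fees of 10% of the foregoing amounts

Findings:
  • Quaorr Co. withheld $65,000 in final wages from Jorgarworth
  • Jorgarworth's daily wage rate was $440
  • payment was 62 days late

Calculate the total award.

$150,260

Liquidated damages (equal amount): $65,000
Penalty days: min(62, 15) = 15
Waiting-time penalty: 15 × $440 = $6,600
Subtotal: $65,000 + $65,000 + $6,600 = $136,600
Attorney fees: 10% of $136,600 = $13,660
Total award: $136,600 + $13,660 = $150,260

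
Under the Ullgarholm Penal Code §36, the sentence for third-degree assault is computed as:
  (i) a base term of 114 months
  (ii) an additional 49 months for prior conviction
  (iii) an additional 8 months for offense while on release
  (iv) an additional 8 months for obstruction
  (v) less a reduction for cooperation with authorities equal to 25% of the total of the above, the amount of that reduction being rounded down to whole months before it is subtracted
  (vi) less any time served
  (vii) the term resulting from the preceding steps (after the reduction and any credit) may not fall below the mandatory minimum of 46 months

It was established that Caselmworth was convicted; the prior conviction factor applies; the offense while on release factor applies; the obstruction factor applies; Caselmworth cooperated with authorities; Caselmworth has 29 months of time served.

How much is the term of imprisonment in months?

106 months

Prior conviction enhancement: +49 months
Offense while on release enhancement: +8 months
Obstruction enhancement: +8 months
Adjusted term: 114 months + 49 months + 8 months + 8 months = 179 months
Cooperation with authorities reduction: 25% of 179 months = 44 months (rounded down)
After reduction: 179 − 44 = 135 months
Less time served: 135 months − 29 months = 106 months
Minimum 46 months: 106 months meets the minimum, no increase.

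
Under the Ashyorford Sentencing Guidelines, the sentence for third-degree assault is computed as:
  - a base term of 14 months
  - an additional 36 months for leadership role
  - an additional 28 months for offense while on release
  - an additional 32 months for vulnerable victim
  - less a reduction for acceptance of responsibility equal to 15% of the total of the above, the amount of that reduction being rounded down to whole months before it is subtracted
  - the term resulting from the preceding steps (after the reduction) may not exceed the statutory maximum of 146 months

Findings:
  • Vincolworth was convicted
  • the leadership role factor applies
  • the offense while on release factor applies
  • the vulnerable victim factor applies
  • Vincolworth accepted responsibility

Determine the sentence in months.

Leadership role enhancement: +36 months
Offense while on release enhancement: +28 months
Vulnerable victim enhancement: +32 months
Adjusted term: 14 months + 36 months + 28 months + 32 months = 110 months
Acceptance of responsibility reduction: 15% of 110 months = 16 months (rounded down)
After reduction: 110 − 16 = 94 months
Cap at 146 months: 94 months is within the cap, no reduction.

94 months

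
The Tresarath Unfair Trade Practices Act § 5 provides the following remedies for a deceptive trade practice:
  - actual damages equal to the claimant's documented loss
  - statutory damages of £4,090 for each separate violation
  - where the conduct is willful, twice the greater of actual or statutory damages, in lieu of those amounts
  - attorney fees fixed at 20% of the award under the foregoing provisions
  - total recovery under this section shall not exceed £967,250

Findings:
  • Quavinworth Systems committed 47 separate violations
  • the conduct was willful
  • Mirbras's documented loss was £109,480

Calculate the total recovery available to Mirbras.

Statutory damages: 47 × £4,090 = £192,230
Greater of actual damages (£109,480) or statutory damages (£192,230): £192,230
Doubled: 2 × £192,230 = £384,460
Attorney fees: 20% of £384,460 = £76,892
Total before cap: £384,460 + £76,892 = £461,352
Cap at £967,250: £461,352 is within the cap, no reduction.

Total recovery: £461,352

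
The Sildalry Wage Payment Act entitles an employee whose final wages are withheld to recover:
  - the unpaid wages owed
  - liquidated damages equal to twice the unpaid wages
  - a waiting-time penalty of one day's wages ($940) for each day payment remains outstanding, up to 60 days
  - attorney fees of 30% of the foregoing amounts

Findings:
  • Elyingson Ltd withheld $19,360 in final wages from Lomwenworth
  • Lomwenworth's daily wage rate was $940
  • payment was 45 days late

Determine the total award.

$130,494

Doubled: 2 × $19,360 = $38,720
Penalty days: min(45, 60) = 45
Waiting-time penalty: 45 × $940 = $42,300
Subtotal: $19,360 + $38,720 + $42,300 = $100,380
Attorney fees: 30% of $100,380 = $30,114
Total award: $100,380 + $30,114 = $130,494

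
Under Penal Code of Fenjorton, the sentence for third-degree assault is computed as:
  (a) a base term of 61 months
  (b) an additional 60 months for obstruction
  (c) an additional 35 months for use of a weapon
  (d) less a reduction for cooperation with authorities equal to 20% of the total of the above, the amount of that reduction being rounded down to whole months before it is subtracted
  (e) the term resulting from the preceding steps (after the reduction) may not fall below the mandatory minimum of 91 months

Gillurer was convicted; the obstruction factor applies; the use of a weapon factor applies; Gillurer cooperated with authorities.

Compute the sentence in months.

Obstruction enhancement: +60 months
Use of a weapon enhancement: +35 months
Adjusted term: 61 months + 60 months + 35 months = 156 months
Cooperation with authorities reduction: 20% of 156 months = 31 months (rounded down)
After reduction: 156 − 31 = 125 months
Minimum 91 months: 125 months meets the minimum, no increase.

Sentence: 125 months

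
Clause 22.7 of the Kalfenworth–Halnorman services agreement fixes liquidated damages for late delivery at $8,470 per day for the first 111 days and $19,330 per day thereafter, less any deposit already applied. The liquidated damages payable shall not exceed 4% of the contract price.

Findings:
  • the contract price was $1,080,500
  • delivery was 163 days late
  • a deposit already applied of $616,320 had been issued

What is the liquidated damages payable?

$43,220

First 111 days: 111 × $8,470 = $940,170
Remaining days: (163 − 111) × $19,330 = $1,005,160
Accrued per-day damages: $940,170 + $1,005,160 = $1,945,330
Less deposit already applied: $1,945,330 − $616,320 = $1,329,010
Cap: 4% of $1,080,500 = $43,220
Cap at $43,220: $1,329,010 exceeds the cap → $43,220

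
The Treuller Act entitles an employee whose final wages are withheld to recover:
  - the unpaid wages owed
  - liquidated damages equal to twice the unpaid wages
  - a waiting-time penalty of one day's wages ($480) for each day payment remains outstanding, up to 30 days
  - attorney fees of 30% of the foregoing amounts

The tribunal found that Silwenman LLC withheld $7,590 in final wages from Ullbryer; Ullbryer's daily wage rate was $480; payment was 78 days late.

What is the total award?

Doubled: 2 × $7,590 = $15,180
Penalty days: min(78, 30) = 30
Waiting-time penalty: 30 × $480 = $14,400
Subtotal: $7,590 + $15,180 + $14,400 = $37,170
Attorney fees: 30% of $37,170 = $11,151
Total award: $37,170 + $11,151 = $48,321

$48,321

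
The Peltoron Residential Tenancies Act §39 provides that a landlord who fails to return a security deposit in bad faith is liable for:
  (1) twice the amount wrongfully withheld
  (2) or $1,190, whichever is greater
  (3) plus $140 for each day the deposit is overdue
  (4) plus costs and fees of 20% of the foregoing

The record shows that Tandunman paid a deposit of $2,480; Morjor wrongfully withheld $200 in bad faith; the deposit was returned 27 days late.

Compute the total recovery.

$5,964

Doubled: 2 × $200 = $400
Minimum $1,190: $400 is below the minimum → $1,190
Late-return penalty: 27 × $140 = $3,780
Damages plus late penalty: $1,190 + $3,780 = $4,970
Costs and fees: 20% of $4,970 = $994
Total recovery: $4,970 + $994 = $5,964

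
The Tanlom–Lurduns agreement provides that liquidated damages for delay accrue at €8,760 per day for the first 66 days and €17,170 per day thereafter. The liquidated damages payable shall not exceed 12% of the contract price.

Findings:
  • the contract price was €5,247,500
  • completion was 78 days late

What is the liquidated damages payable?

First 66 days: 66 × €8,760 = €578,160
Remaining days: (78 − 66) × €17,170 = €206,040
Accrued per-day damages: €578,160 + €206,040 = €784,200
Cap: 12% of €5,247,500 = €629,700
Cap at €629,700: €784,200 exceeds the cap → €629,700

€629,700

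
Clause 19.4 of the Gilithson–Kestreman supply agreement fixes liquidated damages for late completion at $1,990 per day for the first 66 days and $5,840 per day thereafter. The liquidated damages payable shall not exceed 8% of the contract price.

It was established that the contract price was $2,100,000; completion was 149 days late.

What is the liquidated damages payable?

First 66 days: 66 × $1,990 = $131,340
Remaining days: (149 − 66) × $5,840 = $484,720
Accrued per-day damages: $131,340 + $484,720 = $616,060
Cap: 8% of $2,100,000 = $168,000
Cap at $168,000: $616,060 exceeds the cap → $168,000

$168,000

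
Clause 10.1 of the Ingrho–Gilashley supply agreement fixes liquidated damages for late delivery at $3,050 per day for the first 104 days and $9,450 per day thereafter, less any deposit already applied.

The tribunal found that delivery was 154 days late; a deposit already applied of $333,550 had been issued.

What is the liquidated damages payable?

First 104 days: 104 × $3,050 = $317,200
Remaining days: (154 − 104) × $9,450 = $472,500
Accrued per-day damages: $317,200 + $472,500 = $789,700
Less deposit already applied: $789,700 − $333,550 = $456,150

$456,150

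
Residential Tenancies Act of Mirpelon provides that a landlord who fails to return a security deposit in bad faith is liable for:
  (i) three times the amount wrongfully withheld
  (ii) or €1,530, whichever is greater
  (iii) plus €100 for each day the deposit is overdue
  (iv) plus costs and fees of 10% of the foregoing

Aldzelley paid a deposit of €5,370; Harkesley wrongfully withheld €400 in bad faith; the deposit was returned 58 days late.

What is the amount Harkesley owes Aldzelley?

Trebled: 3 × €400 = €1,200
Minimum €1,530: €1,200 is below the minimum → €1,530
Late-return penalty: 58 × €100 = €5,800
Damages plus late penalty: €1,530 + €5,800 = €7,330
Costs and fees: 10% of €7,330 = €733
Total recovery: €7,330 + €733 = €8,063

€8,063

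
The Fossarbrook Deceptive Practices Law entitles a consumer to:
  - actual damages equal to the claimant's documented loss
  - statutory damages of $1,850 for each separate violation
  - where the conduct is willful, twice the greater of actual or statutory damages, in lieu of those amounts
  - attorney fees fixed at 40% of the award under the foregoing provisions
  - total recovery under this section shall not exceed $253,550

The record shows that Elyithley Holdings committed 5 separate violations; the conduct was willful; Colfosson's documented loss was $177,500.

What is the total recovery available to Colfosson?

$253,550

Statutory damages: 5 × $1,850 = $9,250
Greater of actual damages ($177,500) or statutory damages ($9,250): $177,500
Doubled: 2 × $177,500 = $355,000
Attorney fees: 40% of $355,000 = $142,000
Total before cap: $355,000 + $142,000 = $497,000
Cap at $253,550: $497,000 exceeds the cap → $253,550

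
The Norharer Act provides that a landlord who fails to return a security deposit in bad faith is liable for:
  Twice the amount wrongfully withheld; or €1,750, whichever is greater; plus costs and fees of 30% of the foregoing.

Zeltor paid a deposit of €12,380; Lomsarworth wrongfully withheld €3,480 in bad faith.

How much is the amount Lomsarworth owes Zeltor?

Doubled: 2 × €3,480 = €6,960
Minimum €1,750: €6,960 meets the minimum, no increase.
Costs and fees: 30% of €6,960 = €2,088
Total recovery: €6,960 + €2,088 = €9,048

€9,048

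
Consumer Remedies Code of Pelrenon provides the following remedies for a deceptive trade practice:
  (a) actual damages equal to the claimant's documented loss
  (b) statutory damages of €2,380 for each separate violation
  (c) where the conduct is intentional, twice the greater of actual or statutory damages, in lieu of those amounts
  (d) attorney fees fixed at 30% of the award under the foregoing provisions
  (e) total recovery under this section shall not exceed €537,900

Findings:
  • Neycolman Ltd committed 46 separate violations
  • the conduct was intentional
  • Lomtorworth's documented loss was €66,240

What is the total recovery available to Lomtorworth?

Statutory damages: 46 × €2,380 = €109,480
Greater of actual damages (€66,240) or statutory damages (€109,480): €109,480
Doubled: 2 × €109,480 = €218,960
Attorney fees: 30% of €218,960 = €65,688
Total before cap: €218,960 + €65,688 = €284,648
Cap at €537,900: €284,648 is within the cap, no reduction.

€284,648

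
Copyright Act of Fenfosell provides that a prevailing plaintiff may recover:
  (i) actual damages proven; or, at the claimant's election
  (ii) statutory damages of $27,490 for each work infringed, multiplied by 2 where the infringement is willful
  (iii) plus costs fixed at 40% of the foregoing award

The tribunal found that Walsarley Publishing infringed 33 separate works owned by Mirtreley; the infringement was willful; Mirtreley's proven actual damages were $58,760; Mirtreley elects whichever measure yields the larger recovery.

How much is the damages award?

Statutory damages: 33 × $27,490 = $907,170
Doubled: 2 × $907,170 = $1,814,340
Greater of actual damages ($58,760) or enhanced statutory damages ($1,814,340): $1,814,340
Costs: 40% of $1,814,340 = $725,736
Award plus costs: $1,814,340 + $725,736 = $2,540,076

$2,540,076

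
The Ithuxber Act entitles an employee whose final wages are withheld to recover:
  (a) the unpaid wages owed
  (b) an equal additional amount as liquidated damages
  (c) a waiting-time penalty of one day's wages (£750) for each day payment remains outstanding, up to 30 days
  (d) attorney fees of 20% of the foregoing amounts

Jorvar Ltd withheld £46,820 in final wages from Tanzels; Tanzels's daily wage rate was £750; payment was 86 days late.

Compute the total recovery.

Liquidated damages (equal amount): £46,820
Penalty days: min(86, 30) = 30
Waiting-time penalty: 30 × £750 = £22,500
Subtotal: £46,820 + £46,820 + £22,500 = £116,140
Attorney fees: 20% of £116,140 = £23,228
Total award: £116,140 + £23,228 = £139,368

Total award: £139,368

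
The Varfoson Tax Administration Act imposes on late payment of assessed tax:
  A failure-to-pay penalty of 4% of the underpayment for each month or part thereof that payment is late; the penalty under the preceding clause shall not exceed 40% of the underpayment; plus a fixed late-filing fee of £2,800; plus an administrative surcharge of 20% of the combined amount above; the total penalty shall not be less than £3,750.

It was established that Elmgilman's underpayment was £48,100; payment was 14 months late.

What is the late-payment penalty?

Accrued rate: 4% × 14 = 56%, capped at 40% → 40%
Failure-to-pay penalty: 40% of £48,100 = £19,240
Penalty before surcharge: £19,240 + £2,800 = £22,040
Administrative surcharge: 20% of £22,040 = £4,408
Total penalty: £22,040 + £4,408 = £26,448
Minimum £3,750: £26,448 meets the minimum, no increase.

Penalty: £26,448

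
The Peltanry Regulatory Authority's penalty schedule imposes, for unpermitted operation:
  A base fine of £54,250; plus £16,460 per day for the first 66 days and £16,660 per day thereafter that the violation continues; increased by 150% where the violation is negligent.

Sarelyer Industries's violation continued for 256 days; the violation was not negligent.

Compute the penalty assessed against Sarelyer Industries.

First 66 days: 66 × £16,460 = £1,086,360
Remaining days: (256 − 66) × £16,660 = £3,165,400
Per-day component: £1,086,360 + £3,165,400 = £4,251,760
Base plus per-day: £54,250 + £4,251,760 = £4,306,010
The violation was not negligent: no 150% increase.

£4,306,010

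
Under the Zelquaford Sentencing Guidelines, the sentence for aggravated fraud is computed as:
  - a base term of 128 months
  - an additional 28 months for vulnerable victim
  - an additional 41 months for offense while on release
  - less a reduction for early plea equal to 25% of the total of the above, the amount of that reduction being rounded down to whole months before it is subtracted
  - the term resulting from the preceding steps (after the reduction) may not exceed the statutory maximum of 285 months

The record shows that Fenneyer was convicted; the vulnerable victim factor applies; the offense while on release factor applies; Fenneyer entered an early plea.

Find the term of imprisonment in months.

Vulnerable victim enhancement: +28 months
Offense while on release enhancement: +41 months
Adjusted term: 128 months + 28 months + 41 months = 197 months
Early plea reduction: 25% of 197 months = 49 months (rounded down)
After reduction: 197 − 49 = 148 months
Cap at 285 months: 148 months is within the cap, no reduction.

Sentence: 148 months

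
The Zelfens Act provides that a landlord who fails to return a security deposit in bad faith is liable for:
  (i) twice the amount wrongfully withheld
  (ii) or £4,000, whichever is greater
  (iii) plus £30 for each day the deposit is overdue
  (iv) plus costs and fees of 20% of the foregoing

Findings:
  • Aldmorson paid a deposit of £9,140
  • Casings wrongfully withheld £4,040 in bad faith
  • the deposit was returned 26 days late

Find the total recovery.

Recovery: £10,632

Doubled: 2 × £4,040 = £8,080
Minimum £4,000: £8,080 meets the minimum, no increase.
Late-return penalty: 26 × £30 = £780
Damages plus late penalty: £8,080 + £780 = £8,860
Costs and fees: 20% of £8,860 = £1,772
Total recovery: £8,860 + £1,772 = £10,632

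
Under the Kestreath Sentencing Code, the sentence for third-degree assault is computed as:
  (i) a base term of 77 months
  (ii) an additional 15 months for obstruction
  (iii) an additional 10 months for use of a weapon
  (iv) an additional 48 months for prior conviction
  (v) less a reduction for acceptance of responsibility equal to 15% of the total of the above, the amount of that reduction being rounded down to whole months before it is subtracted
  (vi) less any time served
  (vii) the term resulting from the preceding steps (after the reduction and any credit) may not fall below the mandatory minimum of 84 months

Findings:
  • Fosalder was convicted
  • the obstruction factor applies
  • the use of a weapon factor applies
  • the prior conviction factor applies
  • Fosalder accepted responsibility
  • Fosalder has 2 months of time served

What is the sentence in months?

Obstruction enhancement: +15 months
Use of a weapon enhancement: +10 months
Prior conviction enhancement: +48 months
Adjusted term: 77 months + 15 months + 10 months + 48 months = 150 months
Acceptance of responsibility reduction: 15% of 150 months = 22 months (rounded down)
After reduction: 150 − 22 = 128 months
Less time served: 128 months − 2 months = 126 months
Minimum 84 months: 126 months meets the minimum, no increase.

126 months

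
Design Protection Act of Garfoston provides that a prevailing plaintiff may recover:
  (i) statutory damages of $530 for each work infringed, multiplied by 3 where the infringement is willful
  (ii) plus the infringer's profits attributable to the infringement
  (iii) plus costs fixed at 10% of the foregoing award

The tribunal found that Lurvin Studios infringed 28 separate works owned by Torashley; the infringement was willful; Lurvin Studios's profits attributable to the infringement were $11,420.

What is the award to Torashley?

Statutory damages: 28 × $530 = $14,840
Trebled: 3 × $14,840 = $44,520
Combined award: $44,520 + $11,420 = $55,940
Costs: 10% of $55,940 = $5,594
Award plus costs: $55,940 + $5,594 = $61,534

$61,534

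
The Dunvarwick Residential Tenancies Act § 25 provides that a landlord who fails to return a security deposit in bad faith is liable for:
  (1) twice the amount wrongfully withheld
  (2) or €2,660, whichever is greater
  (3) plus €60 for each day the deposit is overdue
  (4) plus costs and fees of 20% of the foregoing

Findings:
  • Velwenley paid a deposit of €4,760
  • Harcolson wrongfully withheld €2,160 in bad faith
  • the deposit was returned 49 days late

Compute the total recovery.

€8,712

Doubled: 2 × €2,160 = €4,320
Minimum €2,660: €4,320 meets the minimum, no increase.
Late-return penalty: 49 × €60 = €2,940
Damages plus late penalty: €4,320 + €2,940 = €7,260
Costs and fees: 20% of €7,260 = €1,452
Total recovery: €7,260 + €1,452 = €8,712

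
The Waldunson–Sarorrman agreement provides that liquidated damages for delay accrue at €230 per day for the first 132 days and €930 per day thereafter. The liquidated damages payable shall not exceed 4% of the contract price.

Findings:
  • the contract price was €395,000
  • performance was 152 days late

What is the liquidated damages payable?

€15,800

First 132 days: 132 × €230 = €30,360
Remaining days: (152 − 132) × €930 = €18,600
Accrued per-day damages: €30,360 + €18,600 = €48,960
Cap: 4% of €395,000 = €15,800
Cap at €15,800: €48,960 exceeds the cap → €15,800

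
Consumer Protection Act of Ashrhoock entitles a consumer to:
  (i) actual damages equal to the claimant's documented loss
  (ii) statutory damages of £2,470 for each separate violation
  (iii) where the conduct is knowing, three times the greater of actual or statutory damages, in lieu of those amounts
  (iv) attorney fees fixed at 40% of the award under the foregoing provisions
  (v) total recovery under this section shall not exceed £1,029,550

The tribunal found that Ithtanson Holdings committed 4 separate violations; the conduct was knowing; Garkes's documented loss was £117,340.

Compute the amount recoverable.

£492,828

Statutory damages: 4 × £2,470 = £9,880
Greater of actual damages (£117,340) or statutory damages (£9,880): £117,340
Trebled: 3 × £117,340 = £352,020
Attorney fees: 40% of £352,020 = £140,808
Total before cap: £352,020 + £140,808 = £492,828
Cap at £1,029,550: £492,828 is within the cap, no reduction.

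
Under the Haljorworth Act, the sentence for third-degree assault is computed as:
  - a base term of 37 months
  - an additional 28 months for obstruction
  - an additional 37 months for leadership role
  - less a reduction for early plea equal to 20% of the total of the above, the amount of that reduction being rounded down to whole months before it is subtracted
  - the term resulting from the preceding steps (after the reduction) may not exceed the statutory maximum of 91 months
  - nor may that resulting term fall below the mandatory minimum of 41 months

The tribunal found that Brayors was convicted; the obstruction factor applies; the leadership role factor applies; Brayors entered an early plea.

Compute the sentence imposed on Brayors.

Obstruction enhancement: +28 months
Leadership role enhancement: +37 months
Adjusted term: 37 months + 28 months + 37 months = 102 months
Early plea reduction: 20% of 102 months = 20 months (rounded down)
After reduction: 102 − 20 = 82 months
Cap at 91 months: 82 months is within the cap, no reduction.
Minimum 41 months: 82 months meets the minimum, no increase.

82 months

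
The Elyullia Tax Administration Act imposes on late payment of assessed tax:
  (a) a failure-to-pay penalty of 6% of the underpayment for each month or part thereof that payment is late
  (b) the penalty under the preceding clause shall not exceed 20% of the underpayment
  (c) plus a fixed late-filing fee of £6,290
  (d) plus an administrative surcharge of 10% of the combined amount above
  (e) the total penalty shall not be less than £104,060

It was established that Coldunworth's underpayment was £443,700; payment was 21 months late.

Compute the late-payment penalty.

Penalty: £104,533

Accrued rate: 6% × 21 = 126%, capped at 20% → 20%
Failure-to-pay penalty: 20% of £443,700 = £88,740
Penalty before surcharge: £88,740 + £6,290 = £95,030
Administrative surcharge: 10% of £95,030 = £9,503
Total penalty: £95,030 + £9,503 = £104,533
Minimum £104,060: £104,533 meets the minimum, no increase.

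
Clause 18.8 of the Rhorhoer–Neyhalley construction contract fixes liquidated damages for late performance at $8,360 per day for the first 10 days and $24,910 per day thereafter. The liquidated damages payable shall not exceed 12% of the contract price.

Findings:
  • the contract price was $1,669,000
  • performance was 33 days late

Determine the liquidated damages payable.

First 10 days: 10 × $8,360 = $83,600
Remaining days: (33 − 10) × $24,910 = $572,930
Accrued per-day damages: $83,600 + $572,930 = $656,530
Cap: 12% of $1,669,000 = $200,280
Cap at $200,280: $656,530 exceeds the cap → $200,280

$200,280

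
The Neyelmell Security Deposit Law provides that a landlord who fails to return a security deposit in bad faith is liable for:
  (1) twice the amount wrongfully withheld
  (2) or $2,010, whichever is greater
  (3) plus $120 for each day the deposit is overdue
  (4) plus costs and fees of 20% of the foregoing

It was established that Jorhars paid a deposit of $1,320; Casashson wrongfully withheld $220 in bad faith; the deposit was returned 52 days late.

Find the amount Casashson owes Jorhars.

Doubled: 2 × $220 = $440
Minimum $2,010: $440 is below the minimum → $2,010
Late-return penalty: 52 × $120 = $6,240
Damages plus late penalty: $2,010 + $6,240 = $8,250
Costs and fees: 20% of $8,250 = $1,650
Total recovery: $8,250 + $1,650 = $9,900

$9,900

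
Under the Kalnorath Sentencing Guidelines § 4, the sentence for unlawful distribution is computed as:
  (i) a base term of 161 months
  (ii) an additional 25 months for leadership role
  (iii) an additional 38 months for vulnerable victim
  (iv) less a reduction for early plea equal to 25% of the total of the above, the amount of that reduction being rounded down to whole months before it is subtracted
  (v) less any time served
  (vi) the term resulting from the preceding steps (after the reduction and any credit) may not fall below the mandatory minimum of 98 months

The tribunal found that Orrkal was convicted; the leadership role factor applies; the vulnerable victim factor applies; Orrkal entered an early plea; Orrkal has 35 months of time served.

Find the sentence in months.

Leadership role enhancement: +25 months
Vulnerable victim enhancement: +38 months
Adjusted term: 161 months + 25 months + 38 months = 224 months
Early plea reduction: 25% of 224 months = 56 months (rounded down)
After reduction: 224 − 56 = 168 months
Less time served: 168 months − 35 months = 133 months
Minimum 98 months: 133 months meets the minimum, no increase.

133 months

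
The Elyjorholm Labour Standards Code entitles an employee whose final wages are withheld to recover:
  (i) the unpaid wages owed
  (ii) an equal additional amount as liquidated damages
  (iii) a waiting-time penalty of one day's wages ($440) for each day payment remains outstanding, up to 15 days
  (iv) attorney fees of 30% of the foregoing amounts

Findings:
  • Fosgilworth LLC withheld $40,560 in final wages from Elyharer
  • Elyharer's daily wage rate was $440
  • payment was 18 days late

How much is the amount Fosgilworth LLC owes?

Liquidated damages (equal amount): $40,560
Penalty days: min(18, 15) = 15
Waiting-time penalty: 15 × $440 = $6,600
Subtotal: $40,560 + $40,560 + $6,600 = $87,720
Attorney fees: 30% of $87,720 = $26,316
Total award: $87,720 + $26,316 = $114,036

$114,036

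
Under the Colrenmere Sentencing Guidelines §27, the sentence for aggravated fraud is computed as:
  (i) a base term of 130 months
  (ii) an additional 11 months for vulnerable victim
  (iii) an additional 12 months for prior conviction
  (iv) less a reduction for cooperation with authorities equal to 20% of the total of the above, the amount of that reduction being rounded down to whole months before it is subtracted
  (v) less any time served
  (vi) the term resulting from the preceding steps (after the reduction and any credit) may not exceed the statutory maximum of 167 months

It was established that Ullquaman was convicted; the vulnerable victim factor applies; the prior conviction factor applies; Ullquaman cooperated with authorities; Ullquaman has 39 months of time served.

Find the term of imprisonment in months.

84 months

Vulnerable victim enhancement: +11 months
Prior conviction enhancement: +12 months
Adjusted term: 130 months + 11 months + 12 months = 153 months
Cooperation with authorities reduction: 20% of 153 months = 30 months (rounded down)
After reduction: 153 − 30 = 123 months
Less time served: 123 months − 39 months = 84 months
Cap at 167 months: 84 months is within the cap, no reduction.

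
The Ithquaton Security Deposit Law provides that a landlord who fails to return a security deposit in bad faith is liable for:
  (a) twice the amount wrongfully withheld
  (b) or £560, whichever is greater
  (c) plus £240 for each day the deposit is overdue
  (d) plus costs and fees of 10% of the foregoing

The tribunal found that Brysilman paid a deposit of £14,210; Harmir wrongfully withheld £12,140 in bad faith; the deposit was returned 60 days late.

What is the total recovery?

Doubled: 2 × £12,140 = £24,280
Minimum £560: £24,280 meets the minimum, no increase.
Late-return penalty: 60 × £240 = £14,400
Damages plus late penalty: £24,280 + £14,400 = £38,680
Costs and fees: 10% of £38,680 = £3,868
Total recovery: £38,680 + £3,868 = £42,548

Recovery: £42,548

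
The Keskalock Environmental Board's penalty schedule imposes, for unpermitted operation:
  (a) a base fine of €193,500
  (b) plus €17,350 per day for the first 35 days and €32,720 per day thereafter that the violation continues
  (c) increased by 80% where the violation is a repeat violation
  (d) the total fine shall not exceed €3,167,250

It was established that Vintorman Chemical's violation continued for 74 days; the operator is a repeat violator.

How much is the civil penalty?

First 35 days: 35 × €17,350 = €607,250
Remaining days: (74 − 35) × €32,720 = €1,276,080
Per-day component: €607,250 + €1,276,080 = €1,883,330
Base plus per-day: €193,500 + €1,883,330 = €2,076,830
Enhancement: 80% of €2,076,830 = €1,661,464
Enhanced fine: €2,076,830 + €1,661,464 = €3,738,294
Cap at €3,167,250: €3,738,294 exceeds the cap → €3,167,250

Civil penalty: €3,167,250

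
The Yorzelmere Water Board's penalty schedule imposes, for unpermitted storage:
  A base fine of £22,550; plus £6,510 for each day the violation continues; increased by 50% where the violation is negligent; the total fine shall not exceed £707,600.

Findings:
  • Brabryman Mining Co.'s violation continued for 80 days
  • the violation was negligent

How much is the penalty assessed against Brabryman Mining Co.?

Per-day component: 80 × £6,510 = £520,800
Base plus per-day: £22,550 + £520,800 = £543,350
Enhancement: 50% of £543,350 = £271,675
Enhanced fine: £543,350 + £271,675 = £815,025
Cap at £707,600: £815,025 exceeds the cap → £707,600

Civil penalty: £707,600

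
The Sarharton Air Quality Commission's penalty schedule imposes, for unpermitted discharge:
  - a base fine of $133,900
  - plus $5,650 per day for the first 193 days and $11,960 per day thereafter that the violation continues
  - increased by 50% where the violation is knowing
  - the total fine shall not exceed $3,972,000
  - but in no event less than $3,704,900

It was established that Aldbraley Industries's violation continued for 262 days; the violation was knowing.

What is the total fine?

$3,704,900

First 193 days: 193 × $5,650 = $1,090,450
Remaining days: (262 − 193) × $11,960 = $825,240
Per-day component: $1,090,450 + $825,240 = $1,915,690
Base plus per-day: $133,900 + $1,915,690 = $2,049,590
Enhancement: 50% of $2,049,590 = $1,024,795
Enhanced fine: $2,049,590 + $1,024,795 = $3,074,385
Cap at $3,972,000: $3,074,385 is within the cap, no reduction.
Minimum $3,704,900: $3,074,385 is below the minimum → $3,704,900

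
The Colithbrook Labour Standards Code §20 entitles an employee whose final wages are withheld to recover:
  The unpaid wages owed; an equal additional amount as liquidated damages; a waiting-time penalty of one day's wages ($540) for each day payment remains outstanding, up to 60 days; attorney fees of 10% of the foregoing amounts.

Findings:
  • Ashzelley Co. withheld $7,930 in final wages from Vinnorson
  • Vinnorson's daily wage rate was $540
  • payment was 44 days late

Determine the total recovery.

Total award: $43,582

Liquidated damages (equal amount): $7,930
Penalty days: min(44, 60) = 44
Waiting-time penalty: 44 × $540 = $23,760
Subtotal: $7,930 + $7,930 + $23,760 = $39,620
Attorney fees: 10% of $39,620 = $3,962
Total award: $39,620 + $3,962 = $43,582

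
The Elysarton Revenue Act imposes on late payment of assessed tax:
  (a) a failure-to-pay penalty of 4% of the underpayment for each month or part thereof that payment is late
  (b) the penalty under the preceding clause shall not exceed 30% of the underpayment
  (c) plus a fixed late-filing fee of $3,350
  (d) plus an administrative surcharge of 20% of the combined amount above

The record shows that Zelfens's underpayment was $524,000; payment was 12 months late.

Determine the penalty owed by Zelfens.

$192,660

Accrued rate: 4% × 12 = 48%, capped at 30% → 30%
Failure-to-pay penalty: 30% of $524,000 = $157,200
Penalty before surcharge: $157,200 + $3,350 = $160,550
Administrative surcharge: 20% of $160,550 = $32,110
Total penalty: $160,550 + $32,110 = $192,660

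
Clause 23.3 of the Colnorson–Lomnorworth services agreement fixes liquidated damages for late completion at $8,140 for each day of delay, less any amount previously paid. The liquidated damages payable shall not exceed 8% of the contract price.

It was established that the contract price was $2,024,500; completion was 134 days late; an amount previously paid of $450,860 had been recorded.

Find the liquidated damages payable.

$161,960

Per-day damages: 134 × $8,140 = $1,090,760
Less amount previously paid: $1,090,760 − $450,860 = $639,900
Cap: 8% of $2,024,500 = $161,960
Cap at $161,960: $639,900 exceeds the cap → $161,960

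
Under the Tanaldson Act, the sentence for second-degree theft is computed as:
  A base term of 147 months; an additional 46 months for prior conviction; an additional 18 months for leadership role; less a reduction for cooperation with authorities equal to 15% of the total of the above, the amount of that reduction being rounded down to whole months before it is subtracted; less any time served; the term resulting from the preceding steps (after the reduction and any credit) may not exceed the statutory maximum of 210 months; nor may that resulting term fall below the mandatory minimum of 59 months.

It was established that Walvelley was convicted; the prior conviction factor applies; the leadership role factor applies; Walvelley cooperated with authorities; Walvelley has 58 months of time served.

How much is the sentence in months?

122 months

Prior conviction enhancement: +46 months
Leadership role enhancement: +18 months
Adjusted term: 147 months + 46 months + 18 months = 211 months
Cooperation with authorities reduction: 15% of 211 months = 31 months (rounded down)
After reduction: 211 − 31 = 180 months
Less time served: 180 months − 58 months = 122 months
Cap at 210 months: 122 months is within the cap, no reduction.
Minimum 59 months: 122 months meets the minimum, no increase.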